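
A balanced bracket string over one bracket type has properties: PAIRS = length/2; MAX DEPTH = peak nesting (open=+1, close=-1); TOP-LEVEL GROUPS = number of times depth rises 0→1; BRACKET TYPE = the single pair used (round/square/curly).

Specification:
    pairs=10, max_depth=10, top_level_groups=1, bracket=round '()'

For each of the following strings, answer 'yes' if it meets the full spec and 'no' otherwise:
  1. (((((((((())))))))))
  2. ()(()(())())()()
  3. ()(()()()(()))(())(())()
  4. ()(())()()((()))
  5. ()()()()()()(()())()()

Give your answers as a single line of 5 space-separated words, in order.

Answer: yes no no no no

Derivation:
String 1 '(((((((((())))))))))': depth seq [1 2 3 4 5 6 7 8 9 10 9 8 7 6 5 4 3 2 1 0]
  -> pairs=10 depth=10 groups=1 -> yes
String 2 '()(()(())())()()': depth seq [1 0 1 2 1 2 3 2 1 2 1 0 1 0 1 0]
  -> pairs=8 depth=3 groups=4 -> no
String 3 '()(()()()(()))(())(())()': depth seq [1 0 1 2 1 2 1 2 1 2 3 2 1 0 1 2 1 0 1 2 1 0 1 0]
  -> pairs=12 depth=3 groups=5 -> no
String 4 '()(())()()((()))': depth seq [1 0 1 2 1 0 1 0 1 0 1 2 3 2 1 0]
  -> pairs=8 depth=3 groups=5 -> no
String 5 '()()()()()()(()())()()': depth seq [1 0 1 0 1 0 1 0 1 0 1 0 1 2 1 2 1 0 1 0 1 0]
  -> pairs=11 depth=2 groups=9 -> no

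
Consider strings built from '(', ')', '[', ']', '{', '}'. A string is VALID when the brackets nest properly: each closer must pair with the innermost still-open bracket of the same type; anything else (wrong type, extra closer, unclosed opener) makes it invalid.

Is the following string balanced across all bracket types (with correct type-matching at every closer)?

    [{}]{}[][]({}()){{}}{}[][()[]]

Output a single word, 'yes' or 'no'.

Answer: yes

Derivation:
pos 0: push '['; stack = [
pos 1: push '{'; stack = [{
pos 2: '}' matches '{'; pop; stack = [
pos 3: ']' matches '['; pop; stack = (empty)
pos 4: push '{'; stack = {
pos 5: '}' matches '{'; pop; stack = (empty)
pos 6: push '['; stack = [
pos 7: ']' matches '['; pop; stack = (empty)
pos 8: push '['; stack = [
pos 9: ']' matches '['; pop; stack = (empty)
pos 10: push '('; stack = (
pos 11: push '{'; stack = ({
pos 12: '}' matches '{'; pop; stack = (
pos 13: push '('; stack = ((
pos 14: ')' matches '('; pop; stack = (
pos 15: ')' matches '('; pop; stack = (empty)
pos 16: push '{'; stack = {
pos 17: push '{'; stack = {{
pos 18: '}' matches '{'; pop; stack = {
pos 19: '}' matches '{'; pop; stack = (empty)
pos 20: push '{'; stack = {
pos 21: '}' matches '{'; pop; stack = (empty)
pos 22: push '['; stack = [
pos 23: ']' matches '['; pop; stack = (empty)
pos 24: push '['; stack = [
pos 25: push '('; stack = [(
pos 26: ')' matches '('; pop; stack = [
pos 27: push '['; stack = [[
pos 28: ']' matches '['; pop; stack = [
pos 29: ']' matches '['; pop; stack = (empty)
end: stack empty → VALID
Verdict: properly nested → yes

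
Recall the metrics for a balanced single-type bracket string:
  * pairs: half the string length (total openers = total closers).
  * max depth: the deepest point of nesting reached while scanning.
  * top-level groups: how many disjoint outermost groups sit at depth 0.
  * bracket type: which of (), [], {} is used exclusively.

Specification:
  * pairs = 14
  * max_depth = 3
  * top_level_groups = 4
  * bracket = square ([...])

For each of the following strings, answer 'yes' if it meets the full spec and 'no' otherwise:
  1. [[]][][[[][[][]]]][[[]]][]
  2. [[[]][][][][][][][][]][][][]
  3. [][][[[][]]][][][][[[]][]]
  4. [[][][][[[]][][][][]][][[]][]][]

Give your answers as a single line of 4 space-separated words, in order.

String 1 '[[]][][[[][[][]]]][[[]]][]': depth seq [1 2 1 0 1 0 1 2 3 2 3 4 3 4 3 2 1 0 1 2 3 2 1 0 1 0]
  -> pairs=13 depth=4 groups=5 -> no
String 2 '[[[]][][][][][][][][]][][][]': depth seq [1 2 3 2 1 2 1 2 1 2 1 2 1 2 1 2 1 2 1 2 1 0 1 0 1 0 1 0]
  -> pairs=14 depth=3 groups=4 -> yes
String 3 '[][][[[][]]][][][][[[]][]]': depth seq [1 0 1 0 1 2 3 2 3 2 1 0 1 0 1 0 1 0 1 2 3 2 1 2 1 0]
  -> pairs=13 depth=3 groups=7 -> no
String 4 '[[][][][[[]][][][][]][][[]][]][]': depth seq [1 2 1 2 1 2 1 2 3 4 3 2 3 2 3 2 3 2 3 2 1 2 1 2 3 2 1 2 1 0 1 0]
  -> pairs=16 depth=4 groups=2 -> no

Answer: no yes no no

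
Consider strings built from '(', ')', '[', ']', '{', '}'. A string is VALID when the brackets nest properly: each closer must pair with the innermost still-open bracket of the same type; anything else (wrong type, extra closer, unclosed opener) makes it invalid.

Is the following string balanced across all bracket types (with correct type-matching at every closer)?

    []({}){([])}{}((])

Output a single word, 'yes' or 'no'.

pos 0: push '['; stack = [
pos 1: ']' matches '['; pop; stack = (empty)
pos 2: push '('; stack = (
pos 3: push '{'; stack = ({
pos 4: '}' matches '{'; pop; stack = (
pos 5: ')' matches '('; pop; stack = (empty)
pos 6: push '{'; stack = {
pos 7: push '('; stack = {(
pos 8: push '['; stack = {([
pos 9: ']' matches '['; pop; stack = {(
pos 10: ')' matches '('; pop; stack = {
pos 11: '}' matches '{'; pop; stack = (empty)
pos 12: push '{'; stack = {
pos 13: '}' matches '{'; pop; stack = (empty)
pos 14: push '('; stack = (
pos 15: push '('; stack = ((
pos 16: saw closer ']' but top of stack is '(' (expected ')') → INVALID
Verdict: type mismatch at position 16: ']' closes '(' → no

Answer: no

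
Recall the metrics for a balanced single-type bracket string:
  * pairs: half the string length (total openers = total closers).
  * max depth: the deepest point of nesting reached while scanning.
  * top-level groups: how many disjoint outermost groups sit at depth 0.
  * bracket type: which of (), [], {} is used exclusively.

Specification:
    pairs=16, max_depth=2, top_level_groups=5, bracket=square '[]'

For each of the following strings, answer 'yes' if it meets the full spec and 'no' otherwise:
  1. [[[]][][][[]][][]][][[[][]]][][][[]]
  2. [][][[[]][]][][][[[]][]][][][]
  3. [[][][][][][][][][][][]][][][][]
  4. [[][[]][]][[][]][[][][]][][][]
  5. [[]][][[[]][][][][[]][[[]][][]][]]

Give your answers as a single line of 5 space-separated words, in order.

String 1 '[[[]][][][[]][][]][][[[][]]][][][[]]': depth seq [1 2 3 2 1 2 1 2 1 2 3 2 1 2 1 2 1 0 1 0 1 2 3 2 3 2 1 0 1 0 1 0 1 2 1 0]
  -> pairs=18 depth=3 groups=6 -> no
String 2 '[][][[[]][]][][][[[]][]][][][]': depth seq [1 0 1 0 1 2 3 2 1 2 1 0 1 0 1 0 1 2 3 2 1 2 1 0 1 0 1 0 1 0]
  -> pairs=15 depth=3 groups=9 -> no
String 3 '[[][][][][][][][][][][]][][][][]': depth seq [1 2 1 2 1 2 1 2 1 2 1 2 1 2 1 2 1 2 1 2 1 2 1 0 1 0 1 0 1 0 1 0]
  -> pairs=16 depth=2 groups=5 -> yes
String 4 '[[][[]][]][[][]][[][][]][][][]': depth seq [1 2 1 2 3 2 1 2 1 0 1 2 1 2 1 0 1 2 1 2 1 2 1 0 1 0 1 0 1 0]
  -> pairs=15 depth=3 groups=6 -> no
String 5 '[[]][][[[]][][][][[]][[[]][][]][]]': depth seq [1 2 1 0 1 0 1 2 3 2 1 2 1 2 1 2 1 2 3 2 1 2 3 4 3 2 3 2 3 2 1 2 1 0]
  -> pairs=17 depth=4 groups=3 -> no

Answer: no no yes no no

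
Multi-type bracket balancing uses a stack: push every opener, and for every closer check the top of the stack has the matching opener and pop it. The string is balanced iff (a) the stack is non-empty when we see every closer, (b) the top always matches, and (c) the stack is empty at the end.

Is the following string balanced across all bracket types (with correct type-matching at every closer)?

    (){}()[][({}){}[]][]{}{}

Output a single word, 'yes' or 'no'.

pos 0: push '('; stack = (
pos 1: ')' matches '('; pop; stack = (empty)
pos 2: push '{'; stack = {
pos 3: '}' matches '{'; pop; stack = (empty)
pos 4: push '('; stack = (
pos 5: ')' matches '('; pop; stack = (empty)
pos 6: push '['; stack = [
pos 7: ']' matches '['; pop; stack = (empty)
pos 8: push '['; stack = [
pos 9: push '('; stack = [(
pos 10: push '{'; stack = [({
pos 11: '}' matches '{'; pop; stack = [(
pos 12: ')' matches '('; pop; stack = [
pos 13: push '{'; stack = [{
pos 14: '}' matches '{'; pop; stack = [
pos 15: push '['; stack = [[
pos 16: ']' matches '['; pop; stack = [
pos 17: ']' matches '['; pop; stack = (empty)
pos 18: push '['; stack = [
pos 19: ']' matches '['; pop; stack = (empty)
pos 20: push '{'; stack = {
pos 21: '}' matches '{'; pop; stack = (empty)
pos 22: push '{'; stack = {
pos 23: '}' matches '{'; pop; stack = (empty)
end: stack empty → VALID
Verdict: properly nested → yes

Answer: yes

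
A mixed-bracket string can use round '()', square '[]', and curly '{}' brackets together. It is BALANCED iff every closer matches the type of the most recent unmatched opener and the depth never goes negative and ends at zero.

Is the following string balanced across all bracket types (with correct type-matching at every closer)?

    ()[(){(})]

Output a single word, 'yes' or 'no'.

Answer: no

Derivation:
pos 0: push '('; stack = (
pos 1: ')' matches '('; pop; stack = (empty)
pos 2: push '['; stack = [
pos 3: push '('; stack = [(
pos 4: ')' matches '('; pop; stack = [
pos 5: push '{'; stack = [{
pos 6: push '('; stack = [{(
pos 7: saw closer '}' but top of stack is '(' (expected ')') → INVALID
Verdict: type mismatch at position 7: '}' closes '(' → no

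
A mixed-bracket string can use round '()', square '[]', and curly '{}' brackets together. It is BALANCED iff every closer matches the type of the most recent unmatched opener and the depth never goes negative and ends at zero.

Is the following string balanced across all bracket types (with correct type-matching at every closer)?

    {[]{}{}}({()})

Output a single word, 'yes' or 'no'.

pos 0: push '{'; stack = {
pos 1: push '['; stack = {[
pos 2: ']' matches '['; pop; stack = {
pos 3: push '{'; stack = {{
pos 4: '}' matches '{'; pop; stack = {
pos 5: push '{'; stack = {{
pos 6: '}' matches '{'; pop; stack = {
pos 7: '}' matches '{'; pop; stack = (empty)
pos 8: push '('; stack = (
pos 9: push '{'; stack = ({
pos 10: push '('; stack = ({(
pos 11: ')' matches '('; pop; stack = ({
pos 12: '}' matches '{'; pop; stack = (
pos 13: ')' matches '('; pop; stack = (empty)
end: stack empty → VALID
Verdict: properly nested → yes

Answer: yes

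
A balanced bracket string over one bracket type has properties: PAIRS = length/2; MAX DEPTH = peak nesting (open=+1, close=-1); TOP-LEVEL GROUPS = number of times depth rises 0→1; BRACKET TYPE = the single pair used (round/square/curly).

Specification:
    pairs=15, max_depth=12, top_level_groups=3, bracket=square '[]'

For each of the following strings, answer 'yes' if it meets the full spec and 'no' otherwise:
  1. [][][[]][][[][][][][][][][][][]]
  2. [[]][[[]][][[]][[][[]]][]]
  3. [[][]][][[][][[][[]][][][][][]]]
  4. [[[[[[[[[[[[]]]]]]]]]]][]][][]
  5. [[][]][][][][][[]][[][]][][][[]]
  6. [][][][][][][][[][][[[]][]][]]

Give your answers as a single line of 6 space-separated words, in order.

Answer: no no no yes no no

Derivation:
String 1 '[][][[]][][[][][][][][][][][][]]': depth seq [1 0 1 0 1 2 1 0 1 0 1 2 1 2 1 2 1 2 1 2 1 2 1 2 1 2 1 2 1 2 1 0]
  -> pairs=16 depth=2 groups=5 -> no
String 2 '[[]][[[]][][[]][[][[]]][]]': depth seq [1 2 1 0 1 2 3 2 1 2 1 2 3 2 1 2 3 2 3 4 3 2 1 2 1 0]
  -> pairs=13 depth=4 groups=2 -> no
String 3 '[[][]][][[][][[][[]][][][][][]]]': depth seq [1 2 1 2 1 0 1 0 1 2 1 2 1 2 3 2 3 4 3 2 3 2 3 2 3 2 3 2 3 2 1 0]
  -> pairs=16 depth=4 groups=3 -> no
String 4 '[[[[[[[[[[[[]]]]]]]]]]][]][][]': depth seq [1 2 3 4 5 6 7 8 9 10 11 12 11 10 9 8 7 6 5 4 3 2 1 2 1 0 1 0 1 0]
  -> pairs=15 depth=12 groups=3 -> yes
String 5 '[[][]][][][][][[]][[][]][][][[]]': depth seq [1 2 1 2 1 0 1 0 1 0 1 0 1 0 1 2 1 0 1 2 1 2 1 0 1 0 1 0 1 2 1 0]
  -> pairs=16 depth=2 groups=10 -> no
String 6 '[][][][][][][][[][][[[]][]][]]': depth seq [1 0 1 0 1 0 1 0 1 0 1 0 1 0 1 2 1 2 1 2 3 4 3 2 3 2 1 2 1 0]
  -> pairs=15 depth=4 groups=8 -> no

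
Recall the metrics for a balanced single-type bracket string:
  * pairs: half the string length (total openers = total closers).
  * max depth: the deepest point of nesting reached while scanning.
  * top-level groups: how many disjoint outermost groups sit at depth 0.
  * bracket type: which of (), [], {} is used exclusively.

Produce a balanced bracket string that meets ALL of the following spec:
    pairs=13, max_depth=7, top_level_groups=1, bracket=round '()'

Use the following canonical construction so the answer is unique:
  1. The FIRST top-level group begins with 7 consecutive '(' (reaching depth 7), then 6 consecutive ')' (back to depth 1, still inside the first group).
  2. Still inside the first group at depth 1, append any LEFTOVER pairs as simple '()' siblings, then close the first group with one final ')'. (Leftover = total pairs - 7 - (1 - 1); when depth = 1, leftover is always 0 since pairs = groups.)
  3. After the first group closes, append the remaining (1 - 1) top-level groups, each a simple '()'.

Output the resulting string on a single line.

Answer: ((((((())))))()()()()()())

Derivation:
Spec: pairs=13 depth=7 groups=1
Leftover pairs = 13 - 7 - (1-1) = 6
First group: deep chain of depth 7 + 6 sibling pairs
Remaining 0 groups: simple '()' each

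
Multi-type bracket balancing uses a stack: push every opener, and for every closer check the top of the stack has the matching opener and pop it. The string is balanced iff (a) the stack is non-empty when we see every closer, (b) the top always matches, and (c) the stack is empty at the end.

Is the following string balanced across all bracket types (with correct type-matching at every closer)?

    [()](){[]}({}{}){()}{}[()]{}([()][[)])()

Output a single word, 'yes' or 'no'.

pos 0: push '['; stack = [
pos 1: push '('; stack = [(
pos 2: ')' matches '('; pop; stack = [
pos 3: ']' matches '['; pop; stack = (empty)
pos 4: push '('; stack = (
pos 5: ')' matches '('; pop; stack = (empty)
pos 6: push '{'; stack = {
pos 7: push '['; stack = {[
pos 8: ']' matches '['; pop; stack = {
pos 9: '}' matches '{'; pop; stack = (empty)
pos 10: push '('; stack = (
pos 11: push '{'; stack = ({
pos 12: '}' matches '{'; pop; stack = (
pos 13: push '{'; stack = ({
pos 14: '}' matches '{'; pop; stack = (
pos 15: ')' matches '('; pop; stack = (empty)
pos 16: push '{'; stack = {
pos 17: push '('; stack = {(
pos 18: ')' matches '('; pop; stack = {
pos 19: '}' matches '{'; pop; stack = (empty)
pos 20: push '{'; stack = {
pos 21: '}' matches '{'; pop; stack = (empty)
pos 22: push '['; stack = [
pos 23: push '('; stack = [(
pos 24: ')' matches '('; pop; stack = [
pos 25: ']' matches '['; pop; stack = (empty)
pos 26: push '{'; stack = {
pos 27: '}' matches '{'; pop; stack = (empty)
pos 28: push '('; stack = (
pos 29: push '['; stack = ([
pos 30: push '('; stack = ([(
pos 31: ')' matches '('; pop; stack = ([
pos 32: ']' matches '['; pop; stack = (
pos 33: push '['; stack = ([
pos 34: push '['; stack = ([[
pos 35: saw closer ')' but top of stack is '[' (expected ']') → INVALID
Verdict: type mismatch at position 35: ')' closes '[' → no

Answer: no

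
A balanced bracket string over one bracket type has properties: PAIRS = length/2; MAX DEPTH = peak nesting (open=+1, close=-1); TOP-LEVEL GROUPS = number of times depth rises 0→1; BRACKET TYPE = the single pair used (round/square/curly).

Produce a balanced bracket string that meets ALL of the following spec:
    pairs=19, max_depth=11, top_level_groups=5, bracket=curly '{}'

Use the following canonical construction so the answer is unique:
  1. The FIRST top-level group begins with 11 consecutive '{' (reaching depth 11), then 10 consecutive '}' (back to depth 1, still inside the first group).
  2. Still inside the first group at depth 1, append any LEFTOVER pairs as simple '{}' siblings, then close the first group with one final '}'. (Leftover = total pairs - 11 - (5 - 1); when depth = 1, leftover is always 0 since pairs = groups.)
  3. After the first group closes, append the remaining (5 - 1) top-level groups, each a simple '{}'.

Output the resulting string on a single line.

Spec: pairs=19 depth=11 groups=5
Leftover pairs = 19 - 11 - (5-1) = 4
First group: deep chain of depth 11 + 4 sibling pairs
Remaining 4 groups: simple '{}' each

Answer: {{{{{{{{{{{}}}}}}}}}}{}{}{}{}}{}{}{}{}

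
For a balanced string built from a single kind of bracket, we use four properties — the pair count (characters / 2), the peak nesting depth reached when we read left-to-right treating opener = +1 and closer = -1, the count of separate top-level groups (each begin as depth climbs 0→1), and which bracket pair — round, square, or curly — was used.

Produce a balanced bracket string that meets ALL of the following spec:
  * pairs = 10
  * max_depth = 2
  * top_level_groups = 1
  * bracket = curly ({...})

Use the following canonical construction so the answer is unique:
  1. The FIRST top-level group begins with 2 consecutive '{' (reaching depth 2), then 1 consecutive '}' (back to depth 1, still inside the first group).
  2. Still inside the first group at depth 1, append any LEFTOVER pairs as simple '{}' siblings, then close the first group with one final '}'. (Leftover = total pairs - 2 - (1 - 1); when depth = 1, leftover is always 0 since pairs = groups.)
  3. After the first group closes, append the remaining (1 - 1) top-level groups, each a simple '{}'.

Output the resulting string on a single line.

Answer: {{}{}{}{}{}{}{}{}{}}

Derivation:
Spec: pairs=10 depth=2 groups=1
Leftover pairs = 10 - 2 - (1-1) = 8
First group: deep chain of depth 2 + 8 sibling pairs
Remaining 0 groups: simple '{}' each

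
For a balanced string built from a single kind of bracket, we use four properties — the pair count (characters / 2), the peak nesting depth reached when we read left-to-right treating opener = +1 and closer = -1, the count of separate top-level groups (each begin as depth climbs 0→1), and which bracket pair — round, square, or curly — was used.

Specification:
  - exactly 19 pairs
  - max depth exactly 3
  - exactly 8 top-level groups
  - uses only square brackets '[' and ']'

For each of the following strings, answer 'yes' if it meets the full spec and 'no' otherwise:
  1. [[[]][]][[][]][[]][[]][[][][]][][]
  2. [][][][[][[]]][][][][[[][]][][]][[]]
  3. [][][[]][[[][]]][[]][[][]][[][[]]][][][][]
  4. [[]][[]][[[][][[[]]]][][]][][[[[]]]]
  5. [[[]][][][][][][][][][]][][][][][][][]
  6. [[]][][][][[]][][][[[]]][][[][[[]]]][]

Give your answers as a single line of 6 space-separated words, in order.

String 1 '[[[]][]][[][]][[]][[]][[][][]][][]': depth seq [1 2 3 2 1 2 1 0 1 2 1 2 1 0 1 2 1 0 1 2 1 0 1 2 1 2 1 2 1 0 1 0 1 0]
  -> pairs=17 depth=3 groups=7 -> no
String 2 '[][][][[][[]]][][][][[[][]][][]][[]]': depth seq [1 0 1 0 1 0 1 2 1 2 3 2 1 0 1 0 1 0 1 0 1 2 3 2 3 2 1 2 1 2 1 0 1 2 1 0]
  -> pairs=18 depth=3 groups=9 -> no
String 3 '[][][[]][[[][]]][[]][[][]][[][[]]][][][][]': depth seq [1 0 1 0 1 2 1 0 1 2 3 2 3 2 1 0 1 2 1 0 1 2 1 2 1 0 1 2 1 2 3 2 1 0 1 0 1 0 1 0 1 0]
  -> pairs=21 depth=3 groups=11 -> no
String 4 '[[]][[]][[[][][[[]]]][][]][][[[[]]]]': depth seq [1 2 1 0 1 2 1 0 1 2 3 2 3 2 3 4 5 4 3 2 1 2 1 2 1 0 1 0 1 2 3 4 3 2 1 0]
  -> pairs=18 depth=5 groups=5 -> no
String 5 '[[[]][][][][][][][][][]][][][][][][][]': depth seq [1 2 3 2 1 2 1 2 1 2 1 2 1 2 1 2 1 2 1 2 1 2 1 0 1 0 1 0 1 0 1 0 1 0 1 0 1 0]
  -> pairs=19 depth=3 groups=8 -> yes
String 6 '[[]][][][][[]][][][[[]]][][[][[[]]]][]': depth seq [1 2 1 0 1 0 1 0 1 0 1 2 1 0 1 0 1 0 1 2 3 2 1 0 1 0 1 2 1 2 3 4 3 2 1 0 1 0]
  -> pairs=19 depth=4 groups=11 -> no

Answer: no no no no yes no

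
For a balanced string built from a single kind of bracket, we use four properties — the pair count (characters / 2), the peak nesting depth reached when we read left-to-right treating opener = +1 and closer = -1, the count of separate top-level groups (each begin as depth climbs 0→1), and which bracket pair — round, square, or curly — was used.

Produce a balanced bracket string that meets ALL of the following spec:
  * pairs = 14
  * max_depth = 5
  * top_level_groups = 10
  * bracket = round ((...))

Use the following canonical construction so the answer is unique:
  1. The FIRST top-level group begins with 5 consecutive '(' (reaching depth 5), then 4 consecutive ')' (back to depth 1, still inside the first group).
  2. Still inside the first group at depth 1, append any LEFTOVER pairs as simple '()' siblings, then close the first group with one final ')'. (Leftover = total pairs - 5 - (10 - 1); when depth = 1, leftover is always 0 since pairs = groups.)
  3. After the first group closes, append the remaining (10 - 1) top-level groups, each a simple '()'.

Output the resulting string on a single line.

Answer: ((((()))))()()()()()()()()()

Derivation:
Spec: pairs=14 depth=5 groups=10
Leftover pairs = 14 - 5 - (10-1) = 0
First group: deep chain of depth 5 + 0 sibling pairs
Remaining 9 groups: simple '()' each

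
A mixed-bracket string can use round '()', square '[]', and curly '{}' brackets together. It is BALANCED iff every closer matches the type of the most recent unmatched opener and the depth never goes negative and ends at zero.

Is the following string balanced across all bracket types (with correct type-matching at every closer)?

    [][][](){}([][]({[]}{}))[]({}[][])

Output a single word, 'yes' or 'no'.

Answer: yes

Derivation:
pos 0: push '['; stack = [
pos 1: ']' matches '['; pop; stack = (empty)
pos 2: push '['; stack = [
pos 3: ']' matches '['; pop; stack = (empty)
pos 4: push '['; stack = [
pos 5: ']' matches '['; pop; stack = (empty)
pos 6: push '('; stack = (
pos 7: ')' matches '('; pop; stack = (empty)
pos 8: push '{'; stack = {
pos 9: '}' matches '{'; pop; stack = (empty)
pos 10: push '('; stack = (
pos 11: push '['; stack = ([
pos 12: ']' matches '['; pop; stack = (
pos 13: push '['; stack = ([
pos 14: ']' matches '['; pop; stack = (
pos 15: push '('; stack = ((
pos 16: push '{'; stack = (({
pos 17: push '['; stack = (({[
pos 18: ']' matches '['; pop; stack = (({
pos 19: '}' matches '{'; pop; stack = ((
pos 20: push '{'; stack = (({
pos 21: '}' matches '{'; pop; stack = ((
pos 22: ')' matches '('; pop; stack = (
pos 23: ')' matches '('; pop; stack = (empty)
pos 24: push '['; stack = [
pos 25: ']' matches '['; pop; stack = (empty)
pos 26: push '('; stack = (
pos 27: push '{'; stack = ({
pos 28: '}' matches '{'; pop; stack = (
pos 29: push '['; stack = ([
pos 30: ']' matches '['; pop; stack = (
pos 31: push '['; stack = ([
pos 32: ']' matches '['; pop; stack = (
pos 33: ')' matches '('; pop; stack = (empty)
end: stack empty → VALID
Verdict: properly nested → yes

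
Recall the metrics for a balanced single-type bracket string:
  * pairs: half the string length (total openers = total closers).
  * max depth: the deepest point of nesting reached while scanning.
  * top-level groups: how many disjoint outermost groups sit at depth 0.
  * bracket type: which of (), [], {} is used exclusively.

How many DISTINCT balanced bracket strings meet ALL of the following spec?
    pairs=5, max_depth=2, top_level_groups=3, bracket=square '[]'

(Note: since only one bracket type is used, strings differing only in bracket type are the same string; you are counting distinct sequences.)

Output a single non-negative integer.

Spec: pairs=5 depth=2 groups=3
Count(depth <= 2) = 6
Count(depth <= 1) = 0
Count(depth == 2) = 6 - 0 = 6

Answer: 6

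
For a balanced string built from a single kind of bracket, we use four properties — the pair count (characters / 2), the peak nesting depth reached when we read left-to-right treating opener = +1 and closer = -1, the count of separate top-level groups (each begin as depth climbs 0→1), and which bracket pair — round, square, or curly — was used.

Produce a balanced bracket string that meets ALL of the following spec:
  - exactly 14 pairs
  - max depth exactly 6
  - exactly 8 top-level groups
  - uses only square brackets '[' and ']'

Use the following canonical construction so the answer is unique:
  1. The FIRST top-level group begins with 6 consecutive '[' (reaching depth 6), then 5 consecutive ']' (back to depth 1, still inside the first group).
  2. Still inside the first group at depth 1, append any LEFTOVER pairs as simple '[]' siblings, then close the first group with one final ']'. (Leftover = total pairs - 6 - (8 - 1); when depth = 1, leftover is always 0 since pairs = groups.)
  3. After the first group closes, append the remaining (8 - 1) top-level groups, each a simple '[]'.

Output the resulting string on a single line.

Answer: [[[[[[]]]]][]][][][][][][][]

Derivation:
Spec: pairs=14 depth=6 groups=8
Leftover pairs = 14 - 6 - (8-1) = 1
First group: deep chain of depth 6 + 1 sibling pairs
Remaining 7 groups: simple '[]' each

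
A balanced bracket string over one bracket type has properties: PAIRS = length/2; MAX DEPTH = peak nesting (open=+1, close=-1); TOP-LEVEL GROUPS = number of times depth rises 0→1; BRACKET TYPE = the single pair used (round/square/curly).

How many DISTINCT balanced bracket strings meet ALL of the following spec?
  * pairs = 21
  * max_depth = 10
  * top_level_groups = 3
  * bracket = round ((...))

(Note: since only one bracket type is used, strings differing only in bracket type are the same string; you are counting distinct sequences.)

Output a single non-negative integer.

Spec: pairs=21 depth=10 groups=3
Count(depth <= 10) = 4717586247
Count(depth <= 9) = 4563382497
Count(depth == 10) = 4717586247 - 4563382497 = 154203750

Answer: 154203750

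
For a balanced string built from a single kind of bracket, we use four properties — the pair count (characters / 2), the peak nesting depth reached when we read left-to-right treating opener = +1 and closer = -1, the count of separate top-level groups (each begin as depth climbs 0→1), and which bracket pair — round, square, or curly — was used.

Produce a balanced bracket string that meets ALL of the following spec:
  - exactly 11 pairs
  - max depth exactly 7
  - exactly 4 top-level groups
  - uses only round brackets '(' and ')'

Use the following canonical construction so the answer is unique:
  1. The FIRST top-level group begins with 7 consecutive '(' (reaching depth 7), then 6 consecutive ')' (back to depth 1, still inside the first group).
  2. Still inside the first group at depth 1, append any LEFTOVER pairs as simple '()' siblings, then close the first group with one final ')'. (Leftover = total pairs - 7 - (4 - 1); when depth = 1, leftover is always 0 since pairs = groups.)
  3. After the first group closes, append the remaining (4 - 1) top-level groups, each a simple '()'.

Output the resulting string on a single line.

Spec: pairs=11 depth=7 groups=4
Leftover pairs = 11 - 7 - (4-1) = 1
First group: deep chain of depth 7 + 1 sibling pairs
Remaining 3 groups: simple '()' each

Answer: ((((((())))))())()()()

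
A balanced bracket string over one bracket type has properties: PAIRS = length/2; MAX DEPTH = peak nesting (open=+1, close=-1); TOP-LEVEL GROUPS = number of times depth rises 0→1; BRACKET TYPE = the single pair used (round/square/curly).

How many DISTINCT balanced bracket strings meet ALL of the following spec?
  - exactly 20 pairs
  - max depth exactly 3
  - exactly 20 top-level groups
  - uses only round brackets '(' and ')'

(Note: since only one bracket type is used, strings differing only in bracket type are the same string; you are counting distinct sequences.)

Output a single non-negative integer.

Spec: pairs=20 depth=3 groups=20
Count(depth <= 3) = 1
Count(depth <= 2) = 1
Count(depth == 3) = 1 - 1 = 0

Answer: 0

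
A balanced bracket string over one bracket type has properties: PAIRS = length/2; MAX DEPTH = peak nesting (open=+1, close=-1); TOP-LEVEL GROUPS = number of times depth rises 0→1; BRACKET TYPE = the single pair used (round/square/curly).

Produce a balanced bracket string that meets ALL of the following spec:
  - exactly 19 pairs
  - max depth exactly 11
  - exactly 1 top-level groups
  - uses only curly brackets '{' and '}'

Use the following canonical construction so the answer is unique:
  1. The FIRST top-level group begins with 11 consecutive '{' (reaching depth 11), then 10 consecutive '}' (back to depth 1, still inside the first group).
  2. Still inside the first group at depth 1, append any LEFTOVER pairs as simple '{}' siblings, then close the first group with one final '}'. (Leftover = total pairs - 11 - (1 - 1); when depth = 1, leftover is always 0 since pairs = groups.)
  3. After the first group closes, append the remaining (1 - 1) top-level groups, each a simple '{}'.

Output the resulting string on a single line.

Spec: pairs=19 depth=11 groups=1
Leftover pairs = 19 - 11 - (1-1) = 8
First group: deep chain of depth 11 + 8 sibling pairs
Remaining 0 groups: simple '{}' each

Answer: {{{{{{{{{{{}}}}}}}}}}{}{}{}{}{}{}{}{}}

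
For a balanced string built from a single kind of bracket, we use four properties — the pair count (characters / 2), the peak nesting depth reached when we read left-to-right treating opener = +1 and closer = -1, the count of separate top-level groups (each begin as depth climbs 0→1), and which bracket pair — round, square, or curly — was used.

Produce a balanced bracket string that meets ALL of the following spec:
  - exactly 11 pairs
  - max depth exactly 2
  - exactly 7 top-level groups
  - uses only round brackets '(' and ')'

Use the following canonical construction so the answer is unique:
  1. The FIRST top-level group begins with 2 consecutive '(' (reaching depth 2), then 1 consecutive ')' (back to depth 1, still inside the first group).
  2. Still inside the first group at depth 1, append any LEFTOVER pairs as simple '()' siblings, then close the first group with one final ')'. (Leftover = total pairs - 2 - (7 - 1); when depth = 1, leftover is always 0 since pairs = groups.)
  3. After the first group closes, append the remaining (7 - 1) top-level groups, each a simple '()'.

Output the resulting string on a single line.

Answer: (()()()())()()()()()()

Derivation:
Spec: pairs=11 depth=2 groups=7
Leftover pairs = 11 - 2 - (7-1) = 3
First group: deep chain of depth 2 + 3 sibling pairs
Remaining 6 groups: simple '()' each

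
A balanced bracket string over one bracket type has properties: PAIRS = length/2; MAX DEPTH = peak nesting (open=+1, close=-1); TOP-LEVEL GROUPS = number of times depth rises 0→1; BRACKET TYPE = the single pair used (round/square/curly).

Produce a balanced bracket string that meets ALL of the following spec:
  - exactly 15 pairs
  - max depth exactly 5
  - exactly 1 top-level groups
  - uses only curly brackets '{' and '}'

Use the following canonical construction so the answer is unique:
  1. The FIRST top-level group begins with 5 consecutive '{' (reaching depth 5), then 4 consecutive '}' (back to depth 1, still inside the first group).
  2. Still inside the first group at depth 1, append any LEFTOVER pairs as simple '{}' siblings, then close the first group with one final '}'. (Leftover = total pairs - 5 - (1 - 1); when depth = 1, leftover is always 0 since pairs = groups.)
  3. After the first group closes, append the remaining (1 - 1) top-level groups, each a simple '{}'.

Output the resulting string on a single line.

Spec: pairs=15 depth=5 groups=1
Leftover pairs = 15 - 5 - (1-1) = 10
First group: deep chain of depth 5 + 10 sibling pairs
Remaining 0 groups: simple '{}' each

Answer: {{{{{}}}}{}{}{}{}{}{}{}{}{}{}}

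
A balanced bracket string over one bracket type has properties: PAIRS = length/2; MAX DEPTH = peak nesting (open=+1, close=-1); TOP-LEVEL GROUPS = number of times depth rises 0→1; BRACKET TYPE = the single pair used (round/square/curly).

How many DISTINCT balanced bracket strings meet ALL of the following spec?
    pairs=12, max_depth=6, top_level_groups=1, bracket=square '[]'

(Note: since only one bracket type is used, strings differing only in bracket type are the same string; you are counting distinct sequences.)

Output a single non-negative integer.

Answer: 16017

Derivation:
Spec: pairs=12 depth=6 groups=1
Count(depth <= 6) = 45542
Count(depth <= 5) = 29525
Count(depth == 6) = 45542 - 29525 = 16017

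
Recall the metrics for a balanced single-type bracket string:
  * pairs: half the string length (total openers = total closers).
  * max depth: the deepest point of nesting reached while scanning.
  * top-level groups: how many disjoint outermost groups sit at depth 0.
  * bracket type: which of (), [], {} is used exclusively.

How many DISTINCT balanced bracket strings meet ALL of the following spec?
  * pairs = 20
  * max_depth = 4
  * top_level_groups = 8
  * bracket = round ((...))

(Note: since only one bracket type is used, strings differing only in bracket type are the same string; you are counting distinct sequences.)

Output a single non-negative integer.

Spec: pairs=20 depth=4 groups=8
Count(depth <= 4) = 30034170
Count(depth <= 3) = 8182432
Count(depth == 4) = 30034170 - 8182432 = 21851738

Answer: 21851738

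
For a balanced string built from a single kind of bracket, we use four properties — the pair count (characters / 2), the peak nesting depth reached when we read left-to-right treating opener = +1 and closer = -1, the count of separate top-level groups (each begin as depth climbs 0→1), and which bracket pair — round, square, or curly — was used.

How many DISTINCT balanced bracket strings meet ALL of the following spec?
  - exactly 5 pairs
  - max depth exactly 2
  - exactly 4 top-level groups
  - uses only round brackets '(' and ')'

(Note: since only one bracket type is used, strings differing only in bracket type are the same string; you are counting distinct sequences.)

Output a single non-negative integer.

Spec: pairs=5 depth=2 groups=4
Count(depth <= 2) = 4
Count(depth <= 1) = 0
Count(depth == 2) = 4 - 0 = 4

Answer: 4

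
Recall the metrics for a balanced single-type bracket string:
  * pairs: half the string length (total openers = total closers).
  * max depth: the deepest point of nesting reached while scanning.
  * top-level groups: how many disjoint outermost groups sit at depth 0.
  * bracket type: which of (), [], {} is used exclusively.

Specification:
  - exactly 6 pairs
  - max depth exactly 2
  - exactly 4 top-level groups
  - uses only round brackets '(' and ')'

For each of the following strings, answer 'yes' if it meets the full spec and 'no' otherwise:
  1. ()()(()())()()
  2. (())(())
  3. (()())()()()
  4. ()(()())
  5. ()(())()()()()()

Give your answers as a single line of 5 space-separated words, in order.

Answer: no no yes no no

Derivation:
String 1 '()()(()())()()': depth seq [1 0 1 0 1 2 1 2 1 0 1 0 1 0]
  -> pairs=7 depth=2 groups=5 -> no
String 2 '(())(())': depth seq [1 2 1 0 1 2 1 0]
  -> pairs=4 depth=2 groups=2 -> no
String 3 '(()())()()()': depth seq [1 2 1 2 1 0 1 0 1 0 1 0]
  -> pairs=6 depth=2 groups=4 -> yes
String 4 '()(()())': depth seq [1 0 1 2 1 2 1 0]
  -> pairs=4 depth=2 groups=2 -> no
String 5 '()(())()()()()()': depth seq [1 0 1 2 1 0 1 0 1 0 1 0 1 0 1 0]
  -> pairs=8 depth=2 groups=7 -> no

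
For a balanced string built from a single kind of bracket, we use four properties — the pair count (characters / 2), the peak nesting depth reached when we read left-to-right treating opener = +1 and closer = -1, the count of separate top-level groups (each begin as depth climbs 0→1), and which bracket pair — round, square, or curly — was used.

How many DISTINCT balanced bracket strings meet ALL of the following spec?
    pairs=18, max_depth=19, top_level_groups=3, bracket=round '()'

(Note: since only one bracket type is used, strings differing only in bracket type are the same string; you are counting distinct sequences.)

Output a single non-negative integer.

Spec: pairs=18 depth=19 groups=3
Count(depth <= 19) = 94287120
Count(depth <= 18) = 94287120
Count(depth == 19) = 94287120 - 94287120 = 0

Answer: 0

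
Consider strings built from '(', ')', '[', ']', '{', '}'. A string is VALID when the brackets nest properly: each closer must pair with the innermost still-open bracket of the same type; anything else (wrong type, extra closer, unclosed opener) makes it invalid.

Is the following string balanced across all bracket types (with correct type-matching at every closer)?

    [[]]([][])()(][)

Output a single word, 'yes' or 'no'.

Answer: no

Derivation:
pos 0: push '['; stack = [
pos 1: push '['; stack = [[
pos 2: ']' matches '['; pop; stack = [
pos 3: ']' matches '['; pop; stack = (empty)
pos 4: push '('; stack = (
pos 5: push '['; stack = ([
pos 6: ']' matches '['; pop; stack = (
pos 7: push '['; stack = ([
pos 8: ']' matches '['; pop; stack = (
pos 9: ')' matches '('; pop; stack = (empty)
pos 10: push '('; stack = (
pos 11: ')' matches '('; pop; stack = (empty)
pos 12: push '('; stack = (
pos 13: saw closer ']' but top of stack is '(' (expected ')') → INVALID
Verdict: type mismatch at position 13: ']' closes '(' → no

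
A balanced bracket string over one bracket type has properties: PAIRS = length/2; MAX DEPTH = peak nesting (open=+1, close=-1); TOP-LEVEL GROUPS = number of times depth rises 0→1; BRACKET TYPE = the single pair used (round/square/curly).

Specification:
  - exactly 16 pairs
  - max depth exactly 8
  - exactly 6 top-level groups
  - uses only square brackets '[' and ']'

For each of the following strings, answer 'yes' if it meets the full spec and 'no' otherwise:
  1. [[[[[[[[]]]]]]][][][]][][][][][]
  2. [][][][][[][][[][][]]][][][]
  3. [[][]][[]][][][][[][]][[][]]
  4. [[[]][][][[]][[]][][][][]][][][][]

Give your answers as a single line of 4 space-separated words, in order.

Answer: yes no no no

Derivation:
String 1 '[[[[[[[[]]]]]]][][][]][][][][][]': depth seq [1 2 3 4 5 6 7 8 7 6 5 4 3 2 1 2 1 2 1 2 1 0 1 0 1 0 1 0 1 0 1 0]
  -> pairs=16 depth=8 groups=6 -> yes
String 2 '[][][][][[][][[][][]]][][][]': depth seq [1 0 1 0 1 0 1 0 1 2 1 2 1 2 3 2 3 2 3 2 1 0 1 0 1 0 1 0]
  -> pairs=14 depth=3 groups=8 -> no
String 3 '[[][]][[]][][][][[][]][[][]]': depth seq [1 2 1 2 1 0 1 2 1 0 1 0 1 0 1 0 1 2 1 2 1 0 1 2 1 2 1 0]
  -> pairs=14 depth=2 groups=7 -> no
String 4 '[[[]][][][[]][[]][][][][]][][][][]': depth seq [1 2 3 2 1 2 1 2 1 2 3 2 1 2 3 2 1 2 1 2 1 2 1 2 1 0 1 0 1 0 1 0 1 0]
  -> pairs=17 depth=3 groups=5 -> no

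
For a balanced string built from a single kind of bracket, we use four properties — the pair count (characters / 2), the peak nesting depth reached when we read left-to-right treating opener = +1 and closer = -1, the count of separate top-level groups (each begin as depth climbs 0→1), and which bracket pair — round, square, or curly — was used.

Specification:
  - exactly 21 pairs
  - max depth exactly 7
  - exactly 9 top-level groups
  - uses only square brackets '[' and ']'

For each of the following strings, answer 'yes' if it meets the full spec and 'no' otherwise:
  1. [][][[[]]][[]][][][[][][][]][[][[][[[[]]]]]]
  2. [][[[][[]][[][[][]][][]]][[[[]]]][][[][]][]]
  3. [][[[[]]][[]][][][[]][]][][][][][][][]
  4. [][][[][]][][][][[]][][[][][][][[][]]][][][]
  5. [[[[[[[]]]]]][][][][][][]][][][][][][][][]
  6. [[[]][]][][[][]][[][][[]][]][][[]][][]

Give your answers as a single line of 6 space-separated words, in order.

String 1 '[][][[[]]][[]][][][[][][][]][[][[][[[[]]]]]]': depth seq [1 0 1 0 1 2 3 2 1 0 1 2 1 0 1 0 1 0 1 2 1 2 1 2 1 2 1 0 1 2 1 2 3 2 3 4 5 6 5 4 3 2 1 0]
  -> pairs=22 depth=6 groups=8 -> no
String 2 '[][[[][[]][[][[][]][][]]][[[[]]]][][[][]][]]': depth seq [1 0 1 2 3 2 3 4 3 2 3 4 3 4 5 4 5 4 3 4 3 4 3 2 1 2 3 4 5 4 3 2 1 2 1 2 3 2 3 2 1 2 1 0]
  -> pairs=22 depth=5 groups=2 -> no
String 3 '[][[[[]]][[]][][][[]][]][][][][][][][]': depth seq [1 0 1 2 3 4 3 2 1 2 3 2 1 2 1 2 1 2 3 2 1 2 1 0 1 0 1 0 1 0 1 0 1 0 1 0 1 0]
  -> pairs=19 depth=4 groups=9 -> no
String 4 '[][][[][]][][][][[]][][[][][][][[][]]][][][]': depth seq [1 0 1 0 1 2 1 2 1 0 1 0 1 0 1 0 1 2 1 0 1 0 1 2 1 2 1 2 1 2 1 2 3 2 3 2 1 0 1 0 1 0 1 0]
  -> pairs=22 depth=3 groups=12 -> no
String 5 '[[[[[[[]]]]]][][][][][][]][][][][][][][][]': depth seq [1 2 3 4 5 6 7 6 5 4 3 2 1 2 1 2 1 2 1 2 1 2 1 2 1 0 1 0 1 0 1 0 1 0 1 0 1 0 1 0 1 0]
  -> pairs=21 depth=7 groups=9 -> yes
String 6 '[[[]][]][][[][]][[][][[]][]][][[]][][]': depth seq [1 2 3 2 1 2 1 0 1 0 1 2 1 2 1 0 1 2 1 2 1 2 3 2 1 2 1 0 1 0 1 2 1 0 1 0 1 0]
  -> pairs=19 depth=3 groups=8 -> no

Answer: no no no no yes no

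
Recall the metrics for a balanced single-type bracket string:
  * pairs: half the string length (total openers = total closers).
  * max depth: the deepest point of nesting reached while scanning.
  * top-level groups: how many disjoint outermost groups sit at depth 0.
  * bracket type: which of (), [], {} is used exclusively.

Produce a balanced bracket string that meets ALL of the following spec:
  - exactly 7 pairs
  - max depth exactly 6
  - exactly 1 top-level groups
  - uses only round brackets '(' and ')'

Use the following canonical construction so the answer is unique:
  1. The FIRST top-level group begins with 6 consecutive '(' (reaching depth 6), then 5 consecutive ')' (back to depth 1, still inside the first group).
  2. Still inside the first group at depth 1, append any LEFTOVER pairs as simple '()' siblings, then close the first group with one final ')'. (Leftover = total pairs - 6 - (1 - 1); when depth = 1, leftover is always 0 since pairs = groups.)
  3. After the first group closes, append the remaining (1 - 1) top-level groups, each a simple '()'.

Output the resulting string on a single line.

Answer: (((((()))))())

Derivation:
Spec: pairs=7 depth=6 groups=1
Leftover pairs = 7 - 6 - (1-1) = 1
First group: deep chain of depth 6 + 1 sibling pairs
Remaining 0 groups: simple '()' each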